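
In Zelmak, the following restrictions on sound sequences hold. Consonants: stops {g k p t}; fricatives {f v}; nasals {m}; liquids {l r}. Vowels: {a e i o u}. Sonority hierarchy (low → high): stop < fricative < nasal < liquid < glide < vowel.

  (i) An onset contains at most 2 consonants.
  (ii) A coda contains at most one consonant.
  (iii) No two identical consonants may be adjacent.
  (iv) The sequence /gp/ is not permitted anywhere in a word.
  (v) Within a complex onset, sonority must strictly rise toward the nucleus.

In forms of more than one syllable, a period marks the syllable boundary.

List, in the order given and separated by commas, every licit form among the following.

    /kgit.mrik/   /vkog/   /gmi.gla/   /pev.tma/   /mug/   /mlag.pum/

/gmi.gla/, /pev.tma/, /mug/

/kgit.mrik/ — violates constraint (v): syllable 1 onset /kg/: /k/ (stop, 1) → /g/ (stop, 1) does not rise → illicit
/vkog/ — violates constraint (v): syllable 1 onset /vk/: /v/ (fricative, 2) → /k/ (stop, 1) does not rise → illicit
/gmi.gla/ — σ1 onset /gm/ (1→3 rises), coda /∅/ ok; σ2 onset /gl/ (1→4 rises), coda /∅/ ok → licit
/pev.tma/ — σ1 onset /p/, coda /v/ ok; σ2 onset /tm/ (1→3 rises), coda /∅/ ok → licit
/mug/ — σ1 onset /m/, coda /g/ ok → licit
/mlag.pum/ — violates constraint (iv): contains banned sequence /gp/ → illicit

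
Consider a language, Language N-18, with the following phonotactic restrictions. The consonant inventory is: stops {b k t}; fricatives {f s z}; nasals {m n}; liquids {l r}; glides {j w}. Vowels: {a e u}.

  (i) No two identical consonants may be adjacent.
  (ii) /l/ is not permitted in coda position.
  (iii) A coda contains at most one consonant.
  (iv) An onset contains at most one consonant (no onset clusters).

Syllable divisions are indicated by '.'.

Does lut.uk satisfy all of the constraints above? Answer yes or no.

yes

lut.uk — σ1 onset /l/, coda /t/ ok; σ2 onset /∅/, coda /k/ ok → permitted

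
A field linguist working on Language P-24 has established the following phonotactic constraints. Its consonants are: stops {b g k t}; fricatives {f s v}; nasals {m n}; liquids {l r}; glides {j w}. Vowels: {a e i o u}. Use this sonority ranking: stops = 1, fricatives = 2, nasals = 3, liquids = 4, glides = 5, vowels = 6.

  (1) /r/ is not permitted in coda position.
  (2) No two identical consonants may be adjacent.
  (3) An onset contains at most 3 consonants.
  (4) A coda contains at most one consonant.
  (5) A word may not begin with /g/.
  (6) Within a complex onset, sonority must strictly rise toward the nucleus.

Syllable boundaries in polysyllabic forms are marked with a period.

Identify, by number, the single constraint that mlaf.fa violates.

mlaf.fa: adjacent identical consonants /ff/.
This is a violation of constraint 2: "No two identical consonants may be adjacent."
The remaining constraints (1, 3, 4, 5, 6) are satisfied.

2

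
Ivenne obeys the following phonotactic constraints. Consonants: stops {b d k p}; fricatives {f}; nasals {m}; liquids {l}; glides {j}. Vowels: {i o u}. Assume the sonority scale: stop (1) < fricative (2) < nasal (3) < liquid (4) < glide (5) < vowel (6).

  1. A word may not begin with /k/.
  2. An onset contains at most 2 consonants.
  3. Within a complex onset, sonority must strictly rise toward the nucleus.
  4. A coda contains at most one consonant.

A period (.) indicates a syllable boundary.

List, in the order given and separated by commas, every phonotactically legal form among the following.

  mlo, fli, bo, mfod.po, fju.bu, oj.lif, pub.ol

mlo — σ1 onset /ml/ (3→4 rises), coda /∅/ ok → phonotactically legal
fli — σ1 onset /fl/ (2→4 rises), coda /∅/ ok → phonotactically legal
bo — σ1 onset /b/, coda /∅/ ok → phonotactically legal
mfod.po — violates constraint 3: syllable 1 onset /mf/: /m/ (nasal, 3) → /f/ (fricative, 2) does not rise → phonotactically illegal
fju.bu — σ1 onset /fj/ (2→5 rises), coda /∅/ ok; σ2 onset /b/, coda /∅/ ok → phonotactically legal
oj.lif — σ1 onset /∅/, coda /j/ ok; σ2 onset /l/, coda /f/ ok → phonotactically legal
pub.ol — σ1 onset /p/, coda /b/ ok; σ2 onset /∅/, coda /l/ ok → phonotactically legal

mlo, fli, bo, fju.bu, oj.lif, pub.ol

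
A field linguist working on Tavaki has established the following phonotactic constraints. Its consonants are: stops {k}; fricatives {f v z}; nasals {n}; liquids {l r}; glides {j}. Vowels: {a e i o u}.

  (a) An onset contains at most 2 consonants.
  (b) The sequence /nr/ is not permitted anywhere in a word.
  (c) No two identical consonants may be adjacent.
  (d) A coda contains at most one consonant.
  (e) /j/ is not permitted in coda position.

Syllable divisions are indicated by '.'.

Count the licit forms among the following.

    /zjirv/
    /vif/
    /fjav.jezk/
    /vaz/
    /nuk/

/zjirv/ — violates constraint (d): syllable 1 coda /rv/ has 2 consonants (> 1) → illicit
/vif/ — σ1 onset /v/, coda /f/ ok → licit
/fjav.jezk/ — violates constraint (d): syllable 2 coda /zk/ has 2 consonants (> 1) → illicit
/vaz/ — σ1 onset /v/, coda /z/ ok → licit
/nuk/ — σ1 onset /n/, coda /k/ ok → licit
Licit: /vif/, /vaz/, /nuk/ → 3.

3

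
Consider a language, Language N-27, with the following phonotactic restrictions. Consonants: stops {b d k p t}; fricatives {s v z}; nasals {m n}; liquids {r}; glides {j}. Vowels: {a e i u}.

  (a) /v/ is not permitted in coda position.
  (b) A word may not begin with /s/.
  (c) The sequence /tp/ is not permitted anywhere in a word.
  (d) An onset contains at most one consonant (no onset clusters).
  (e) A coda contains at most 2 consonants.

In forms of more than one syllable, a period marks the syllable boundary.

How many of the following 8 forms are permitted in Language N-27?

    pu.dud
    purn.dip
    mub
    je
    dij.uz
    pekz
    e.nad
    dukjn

pu.dud — σ1 onset /p/, coda /∅/ ok; σ2 onset /d/, coda /d/ ok → permitted
purn.dip — σ1 onset /p/, coda /rn/ (2C) ok; σ2 onset /d/, coda /p/ ok → permitted
mub — σ1 onset /m/, coda /b/ ok → permitted
je — σ1 onset /j/, coda /∅/ ok → permitted
dij.uz — σ1 onset /d/, coda /j/ ok; σ2 onset /∅/, coda /z/ ok → permitted
pekz — σ1 onset /p/, coda /kz/ (2C) ok → permitted
e.nad — σ1 onset /∅/, coda /∅/ ok; σ2 onset /n/, coda /d/ ok → permitted
dukjn — violates constraint (e): syllable 1 coda /kjn/ has 3 consonants (> 2) → not permitted
Permitted: pu.dud, purn.dip, mub, je, dij.uz, pekz, e.nad → 7.

7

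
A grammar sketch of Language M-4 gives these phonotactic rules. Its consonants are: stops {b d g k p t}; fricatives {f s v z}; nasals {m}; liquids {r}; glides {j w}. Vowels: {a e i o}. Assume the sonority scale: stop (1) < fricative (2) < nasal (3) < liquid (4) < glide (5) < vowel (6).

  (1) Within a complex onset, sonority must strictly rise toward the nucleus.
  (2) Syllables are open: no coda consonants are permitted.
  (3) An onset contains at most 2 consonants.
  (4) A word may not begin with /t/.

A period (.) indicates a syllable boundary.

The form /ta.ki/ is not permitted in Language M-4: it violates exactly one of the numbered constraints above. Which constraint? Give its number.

/ta.ki/: word begins with /t/.
This is a violation of constraint 4: "A word may not begin with /t/."
The remaining constraints (1, 2, 3) are satisfied.

4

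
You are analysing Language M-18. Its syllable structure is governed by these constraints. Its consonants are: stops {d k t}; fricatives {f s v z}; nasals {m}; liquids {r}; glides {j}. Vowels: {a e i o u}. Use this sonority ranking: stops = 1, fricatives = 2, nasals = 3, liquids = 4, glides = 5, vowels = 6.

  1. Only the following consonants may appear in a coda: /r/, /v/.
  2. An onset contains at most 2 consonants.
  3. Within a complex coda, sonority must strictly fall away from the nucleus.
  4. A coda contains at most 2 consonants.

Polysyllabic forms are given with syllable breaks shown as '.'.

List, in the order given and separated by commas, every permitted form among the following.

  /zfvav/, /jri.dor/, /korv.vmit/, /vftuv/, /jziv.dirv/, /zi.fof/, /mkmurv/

/jri.dor/, /jziv.dirv/

/zfvav/ — violates constraint 2: syllable 1 onset /zfv/ has 3 consonants (> 2) → not permitted
/jri.dor/ — σ1 onset /jr/ (2C), coda /∅/ ok; σ2 onset /d/, coda /r/ ok → permitted
/korv.vmit/ — violates constraint 1: syllable 2 coda contains /t/, which is not a licensed coda consonant → not permitted
/vftuv/ — violates constraint 2: syllable 1 onset /vft/ has 3 consonants (> 2) → not permitted
/jziv.dirv/ — σ1 onset /jz/ (2C), coda /v/ ok; σ2 onset /d/, coda /rv/ (4→2 falls) ok → permitted
/zi.fof/ — violates constraint 1: syllable 2 coda contains /f/, which is not a licensed coda consonant → not permitted
/mkmurv/ — violates constraint 2: syllable 1 onset /mkm/ has 3 consonants (> 2) → not permitted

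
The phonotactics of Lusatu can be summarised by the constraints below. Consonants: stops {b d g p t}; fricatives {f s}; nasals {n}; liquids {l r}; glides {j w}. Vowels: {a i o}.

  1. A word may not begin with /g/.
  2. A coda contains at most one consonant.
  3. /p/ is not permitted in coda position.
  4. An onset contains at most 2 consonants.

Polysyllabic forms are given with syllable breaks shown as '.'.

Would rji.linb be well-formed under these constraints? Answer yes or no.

rji.linb — violates constraint 2: syllable 2 coda /nb/ has 2 consonants (> 1) → ill-formed

no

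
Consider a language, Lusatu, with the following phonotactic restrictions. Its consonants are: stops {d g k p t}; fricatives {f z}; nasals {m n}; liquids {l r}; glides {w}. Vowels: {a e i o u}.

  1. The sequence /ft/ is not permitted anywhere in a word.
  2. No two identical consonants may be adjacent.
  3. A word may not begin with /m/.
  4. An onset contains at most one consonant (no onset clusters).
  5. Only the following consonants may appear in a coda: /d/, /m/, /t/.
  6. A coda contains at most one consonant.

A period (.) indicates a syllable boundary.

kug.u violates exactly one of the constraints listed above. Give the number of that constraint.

5

kug.u: syllable 1 coda contains /g/, which is not a licensed coda consonant.
This is a violation of constraint 5: "Only the following consonants may appear in a coda: /d/, /m/, /t/."
The remaining constraints (1, 2, 3, 4, 6) are satisfied.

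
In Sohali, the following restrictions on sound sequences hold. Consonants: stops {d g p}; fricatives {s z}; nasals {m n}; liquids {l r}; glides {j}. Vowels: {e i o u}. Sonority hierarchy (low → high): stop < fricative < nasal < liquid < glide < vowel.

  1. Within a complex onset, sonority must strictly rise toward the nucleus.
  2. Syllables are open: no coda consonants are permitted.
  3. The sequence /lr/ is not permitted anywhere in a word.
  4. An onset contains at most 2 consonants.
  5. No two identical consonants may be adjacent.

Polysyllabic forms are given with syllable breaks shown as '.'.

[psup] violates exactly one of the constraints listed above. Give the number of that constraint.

2

[psup]: syllable 1 coda /p/ has 1 consonant (> 0).
This is a violation of constraint 2: "Syllables are open: no coda consonants are permitted."
The remaining constraints (1, 3, 4, 5) are satisfied.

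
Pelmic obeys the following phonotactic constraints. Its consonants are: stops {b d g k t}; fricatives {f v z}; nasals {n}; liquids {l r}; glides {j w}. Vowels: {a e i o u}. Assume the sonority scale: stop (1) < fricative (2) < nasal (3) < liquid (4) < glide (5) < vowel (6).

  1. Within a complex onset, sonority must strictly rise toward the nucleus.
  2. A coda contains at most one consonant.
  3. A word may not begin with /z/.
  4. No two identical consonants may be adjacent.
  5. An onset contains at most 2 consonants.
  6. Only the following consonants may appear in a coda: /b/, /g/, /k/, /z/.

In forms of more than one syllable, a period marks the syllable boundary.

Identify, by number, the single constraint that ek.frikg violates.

2

ek.frikg: syllable 2 coda /kg/ has 2 consonants (> 1).
This is a violation of constraint 2: "A coda contains at most one consonant."
The remaining constraints (1, 3, 4, 5, 6) are satisfied.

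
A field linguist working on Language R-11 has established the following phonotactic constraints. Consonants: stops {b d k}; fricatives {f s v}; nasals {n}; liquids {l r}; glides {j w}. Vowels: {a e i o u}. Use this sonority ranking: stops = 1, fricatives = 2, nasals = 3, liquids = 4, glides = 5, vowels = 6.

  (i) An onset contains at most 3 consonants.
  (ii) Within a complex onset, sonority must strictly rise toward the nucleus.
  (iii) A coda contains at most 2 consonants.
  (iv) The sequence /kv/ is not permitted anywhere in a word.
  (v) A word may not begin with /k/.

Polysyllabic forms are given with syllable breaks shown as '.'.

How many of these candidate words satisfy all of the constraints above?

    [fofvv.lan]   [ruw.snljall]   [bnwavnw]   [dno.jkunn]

[fofvv.lan] — violates constraint (iii): syllable 1 coda /fvv/ has 3 consonants (> 2) → phonotactically illegal
[ruw.snljall] — violates constraint (i): syllable 2 onset /snlj/ has 4 consonants (> 3) → phonotactically illegal
[bnwavnw] — violates constraint (iii): syllable 1 coda /vnw/ has 3 consonants (> 2) → phonotactically illegal
[dno.jkunn] — violates constraint (ii): syllable 2 onset /jk/: /j/ (glide, 5) → /k/ (stop, 1) does not rise → phonotactically illegal
No form is phonotactically legal → 0.

0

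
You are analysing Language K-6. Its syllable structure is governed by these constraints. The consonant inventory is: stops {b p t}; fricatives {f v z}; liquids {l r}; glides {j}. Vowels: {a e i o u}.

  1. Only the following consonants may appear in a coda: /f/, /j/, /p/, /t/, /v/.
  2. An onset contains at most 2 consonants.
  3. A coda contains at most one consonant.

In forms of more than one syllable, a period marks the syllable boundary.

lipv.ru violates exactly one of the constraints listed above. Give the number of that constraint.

lipv.ru: syllable 1 coda /pv/ has 2 consonants (> 1).
This is a violation of constraint 3: "A coda contains at most one consonant."
The remaining constraints (1, 2) are satisfied.

3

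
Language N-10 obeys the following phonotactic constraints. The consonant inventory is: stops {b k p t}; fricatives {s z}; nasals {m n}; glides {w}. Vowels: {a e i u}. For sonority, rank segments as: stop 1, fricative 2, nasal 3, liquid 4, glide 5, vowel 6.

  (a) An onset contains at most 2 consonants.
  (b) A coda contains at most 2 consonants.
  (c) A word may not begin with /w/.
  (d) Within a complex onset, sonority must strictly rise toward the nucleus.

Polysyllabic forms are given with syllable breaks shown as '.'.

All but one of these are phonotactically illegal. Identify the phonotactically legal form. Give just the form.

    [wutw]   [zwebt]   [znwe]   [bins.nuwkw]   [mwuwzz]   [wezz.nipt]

[zwebt]

[wutw] — violates constraint (c): word begins with /w/ → phonotactically illegal
[zwebt] — σ1 onset /zw/ (2→5 rises), coda /bt/ (2C) ok → phonotactically legal
[znwe] — violates constraint (a): syllable 1 onset /znw/ has 3 consonants (> 2) → phonotactically illegal
[bins.nuwkw] — violates constraint (b): syllable 2 coda /wkw/ has 3 consonants (> 2) → phonotactically illegal
[mwuwzz] — violates constraint (b): syllable 1 coda /wzz/ has 3 consonants (> 2) → phonotactically illegal
[wezz.nipt] — violates constraint (c): word begins with /w/ → phonotactically illegal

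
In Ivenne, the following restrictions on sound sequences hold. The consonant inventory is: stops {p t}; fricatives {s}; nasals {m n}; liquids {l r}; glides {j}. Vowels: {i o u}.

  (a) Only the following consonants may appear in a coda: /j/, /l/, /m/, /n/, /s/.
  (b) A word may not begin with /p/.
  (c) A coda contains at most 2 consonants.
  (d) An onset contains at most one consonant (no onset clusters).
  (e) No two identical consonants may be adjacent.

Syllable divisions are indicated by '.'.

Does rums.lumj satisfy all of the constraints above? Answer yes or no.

yes

rums.lumj — σ1 onset /r/, coda /ms/ (2C) ok; σ2 onset /l/, coda /mj/ (2C) ok → licit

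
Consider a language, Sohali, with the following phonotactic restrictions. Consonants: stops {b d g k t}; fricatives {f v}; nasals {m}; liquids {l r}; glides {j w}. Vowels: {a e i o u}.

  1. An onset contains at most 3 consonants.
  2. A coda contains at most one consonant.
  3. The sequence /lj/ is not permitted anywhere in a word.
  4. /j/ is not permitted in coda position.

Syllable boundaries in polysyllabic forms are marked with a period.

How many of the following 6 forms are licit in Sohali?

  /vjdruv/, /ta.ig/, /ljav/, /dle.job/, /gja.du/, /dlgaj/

/vjdruv/ — violates constraint 1: syllable 1 onset /vjdr/ has 4 consonants (> 3) → illicit
/ta.ig/ — σ1 onset /t/, coda /∅/ ok; σ2 onset /∅/, coda /g/ ok → licit
/ljav/ — violates constraint 3: contains banned sequence /lj/ → illicit
/dle.job/ — σ1 onset /dl/ (2C), coda /∅/ ok; σ2 onset /j/, coda /b/ ok → licit
/gja.du/ — σ1 onset /gj/ (2C), coda /∅/ ok; σ2 onset /d/, coda /∅/ ok → licit
/dlgaj/ — violates constraint 4: syllable 1 coda contains /j/ → illicit
Licit: /ta.ig/, /dle.job/, /gja.du/ → 3.

3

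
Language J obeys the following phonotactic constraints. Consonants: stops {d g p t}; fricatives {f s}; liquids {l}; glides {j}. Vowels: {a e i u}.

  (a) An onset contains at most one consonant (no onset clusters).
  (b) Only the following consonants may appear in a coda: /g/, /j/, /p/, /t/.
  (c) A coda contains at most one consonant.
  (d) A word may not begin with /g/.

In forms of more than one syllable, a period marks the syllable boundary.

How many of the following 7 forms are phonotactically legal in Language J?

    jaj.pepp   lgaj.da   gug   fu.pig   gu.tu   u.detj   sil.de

jaj.pepp — violates constraint (c): syllable 2 coda /pp/ has 2 consonants (> 1) → phonotactically illegal
lgaj.da — violates constraint (a): syllable 1 onset /lg/ has 2 consonants (> 1) → phonotactically illegal
gug — violates constraint (d): word begins with /g/ → phonotactically illegal
fu.pig — σ1 onset /f/, coda /∅/ ok; σ2 onset /p/, coda /g/ ok → phonotactically legal
gu.tu — violates constraint (d): word begins with /g/ → phonotactically illegal
u.detj — violates constraint (c): syllable 2 coda /tj/ has 2 consonants (> 1) → phonotactically illegal
sil.de — violates constraint (b): syllable 1 coda contains /l/, which is not a licensed coda consonant → phonotactically illegal
Phonotactically legal: fu.pig → 1.

1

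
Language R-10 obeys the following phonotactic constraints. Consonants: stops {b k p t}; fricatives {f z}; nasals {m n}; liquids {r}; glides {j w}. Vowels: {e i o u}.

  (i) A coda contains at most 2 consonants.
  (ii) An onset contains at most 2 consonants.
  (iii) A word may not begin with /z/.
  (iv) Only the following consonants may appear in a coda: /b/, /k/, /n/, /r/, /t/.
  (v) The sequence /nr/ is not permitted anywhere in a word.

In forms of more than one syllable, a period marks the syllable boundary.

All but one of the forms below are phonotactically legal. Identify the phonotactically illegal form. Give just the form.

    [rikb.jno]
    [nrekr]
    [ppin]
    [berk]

[nrekr]

[rikb.jno] — σ1 onset /r/, coda /kb/ (2C) ok; σ2 onset /jn/ (2C), coda /∅/ ok → phonotactically legal
[nrekr] — violates constraint (v): contains banned sequence /nr/ → phonotactically illegal
[ppin] — σ1 onset /pp/ (2C), coda /n/ ok → phonotactically legal
[berk] — σ1 onset /b/, coda /rk/ (2C) ok → phonotactically legal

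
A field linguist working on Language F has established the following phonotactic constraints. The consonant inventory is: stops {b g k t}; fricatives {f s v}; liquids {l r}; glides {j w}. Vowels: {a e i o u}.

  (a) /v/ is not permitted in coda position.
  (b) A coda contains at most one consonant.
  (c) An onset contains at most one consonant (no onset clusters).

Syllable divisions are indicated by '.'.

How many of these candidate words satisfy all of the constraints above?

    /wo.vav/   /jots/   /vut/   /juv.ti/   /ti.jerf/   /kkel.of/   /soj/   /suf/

3

/wo.vav/ — violates constraint (a): syllable 2 coda contains /v/ → phonotactically illegal
/jots/ — violates constraint (b): syllable 1 coda /ts/ has 2 consonants (> 1) → phonotactically illegal
/vut/ — σ1 onset /v/, coda /t/ ok → phonotactically legal
/juv.ti/ — violates constraint (a): syllable 1 coda contains /v/ → phonotactically illegal
/ti.jerf/ — violates constraint (b): syllable 2 coda /rf/ has 2 consonants (> 1) → phonotactically illegal
/kkel.of/ — violates constraint (c): syllable 1 onset /kk/ has 2 consonants (> 1) → phonotactically illegal
/soj/ — σ1 onset /s/, coda /j/ ok → phonotactically legal
/suf/ — σ1 onset /s/, coda /f/ ok → phonotactically legal
Phonotactically legal: /vut/, /soj/, /suf/ → 3.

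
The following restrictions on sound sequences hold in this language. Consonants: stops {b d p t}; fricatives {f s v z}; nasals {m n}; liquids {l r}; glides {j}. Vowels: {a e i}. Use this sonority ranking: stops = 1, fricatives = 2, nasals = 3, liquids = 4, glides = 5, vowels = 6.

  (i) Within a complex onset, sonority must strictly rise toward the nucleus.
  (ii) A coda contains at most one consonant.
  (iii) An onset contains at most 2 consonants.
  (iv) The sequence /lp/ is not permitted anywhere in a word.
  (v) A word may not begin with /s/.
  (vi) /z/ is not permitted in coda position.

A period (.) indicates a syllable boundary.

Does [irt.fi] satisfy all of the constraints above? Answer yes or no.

[irt.fi] — violates constraint (ii): syllable 1 coda /rt/ has 2 consonants (> 1) → not permitted

no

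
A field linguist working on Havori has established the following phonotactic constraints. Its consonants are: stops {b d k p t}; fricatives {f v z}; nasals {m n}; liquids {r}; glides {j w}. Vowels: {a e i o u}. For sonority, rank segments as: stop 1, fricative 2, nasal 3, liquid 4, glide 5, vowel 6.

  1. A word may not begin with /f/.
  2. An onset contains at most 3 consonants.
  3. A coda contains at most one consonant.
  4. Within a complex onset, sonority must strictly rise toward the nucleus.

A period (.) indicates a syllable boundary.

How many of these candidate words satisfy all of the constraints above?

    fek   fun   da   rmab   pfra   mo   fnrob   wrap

fek — violates constraint 1: word begins with /f/ → not permitted
fun — violates constraint 1: word begins with /f/ → not permitted
da — σ1 onset /d/, coda /∅/ ok → permitted
rmab — violates constraint 4: syllable 1 onset /rm/: /r/ (liquid, 4) → /m/ (nasal, 3) does not rise → not permitted
pfra — σ1 onset /pfr/ (1→2→4 rises), coda /∅/ ok → permitted
mo — σ1 onset /m/, coda /∅/ ok → permitted
fnrob — violates constraint 1: word begins with /f/ → not permitted
wrap — violates constraint 4: syllable 1 onset /wr/: /w/ (glide, 5) → /r/ (liquid, 4) does not rise → not permitted
Permitted: da, pfra, mo → 3.

3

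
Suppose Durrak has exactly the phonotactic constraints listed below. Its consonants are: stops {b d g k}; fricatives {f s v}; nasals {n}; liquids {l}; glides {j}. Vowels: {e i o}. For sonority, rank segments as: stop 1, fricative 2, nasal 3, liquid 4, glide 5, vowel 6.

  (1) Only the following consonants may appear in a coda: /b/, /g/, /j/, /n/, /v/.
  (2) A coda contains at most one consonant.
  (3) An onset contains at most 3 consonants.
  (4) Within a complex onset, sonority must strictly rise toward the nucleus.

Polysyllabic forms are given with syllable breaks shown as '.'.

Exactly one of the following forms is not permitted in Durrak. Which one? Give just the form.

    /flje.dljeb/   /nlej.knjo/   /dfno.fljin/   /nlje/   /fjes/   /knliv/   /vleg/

/flje.dljeb/ — σ1 onset /flj/ (2→4→5 rises), coda /∅/ ok; σ2 onset /dlj/ (1→4→5 rises), coda /b/ ok → permitted
/nlej.knjo/ — σ1 onset /nl/ (3→4 rises), coda /j/ ok; σ2 onset /knj/ (1→3→5 rises), coda /∅/ ok → permitted
/dfno.fljin/ — σ1 onset /dfn/ (1→2→3 rises), coda /∅/ ok; σ2 onset /flj/ (2→4→5 rises), coda /n/ ok → permitted
/nlje/ — σ1 onset /nlj/ (3→4→5 rises), coda /∅/ ok → permitted
/fjes/ — violates constraint 1: syllable 1 coda contains /s/, which is not a licensed coda consonant → not permitted
/knliv/ — σ1 onset /knl/ (1→3→4 rises), coda /v/ ok → permitted
/vleg/ — σ1 onset /vl/ (2→4 rises), coda /g/ ok → permitted

/fjes/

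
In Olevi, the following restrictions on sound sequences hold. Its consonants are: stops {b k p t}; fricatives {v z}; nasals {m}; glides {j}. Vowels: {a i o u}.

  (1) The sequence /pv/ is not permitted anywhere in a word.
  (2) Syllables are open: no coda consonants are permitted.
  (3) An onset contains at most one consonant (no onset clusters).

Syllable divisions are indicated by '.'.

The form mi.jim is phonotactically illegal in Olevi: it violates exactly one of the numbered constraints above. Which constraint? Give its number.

2

mi.jim: syllable 2 coda /m/ has 1 consonant (> 0).
This is a violation of constraint 2: "Syllables are open: no coda consonants are permitted."
The remaining constraints (1, 3) are satisfied.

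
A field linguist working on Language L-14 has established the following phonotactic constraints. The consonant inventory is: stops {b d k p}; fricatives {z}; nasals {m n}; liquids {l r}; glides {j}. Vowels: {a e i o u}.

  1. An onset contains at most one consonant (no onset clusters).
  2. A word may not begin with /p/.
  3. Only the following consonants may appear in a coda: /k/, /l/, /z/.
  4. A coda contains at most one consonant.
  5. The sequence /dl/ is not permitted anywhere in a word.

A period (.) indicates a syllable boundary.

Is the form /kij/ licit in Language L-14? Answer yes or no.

/kij/ — violates constraint 3: syllable 1 coda contains /j/, which is not a licensed coda consonant → illicit

no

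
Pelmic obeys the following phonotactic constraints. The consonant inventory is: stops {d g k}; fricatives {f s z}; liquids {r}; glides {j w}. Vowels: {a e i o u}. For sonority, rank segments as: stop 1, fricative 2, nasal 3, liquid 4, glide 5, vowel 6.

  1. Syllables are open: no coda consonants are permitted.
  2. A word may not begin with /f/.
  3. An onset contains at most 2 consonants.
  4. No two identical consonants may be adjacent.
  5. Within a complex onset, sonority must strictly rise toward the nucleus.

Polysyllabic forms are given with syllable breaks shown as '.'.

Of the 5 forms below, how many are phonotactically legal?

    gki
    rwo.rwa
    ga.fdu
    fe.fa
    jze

gki — violates constraint 5: syllable 1 onset /gk/: /g/ (stop, 1) → /k/ (stop, 1) does not rise → phonotactically illegal
rwo.rwa — σ1 onset /rw/ (4→5 rises), coda /∅/ ok; σ2 onset /rw/ (4→5 rises), coda /∅/ ok → phonotactically legal
ga.fdu — violates constraint 5: syllable 2 onset /fd/: /f/ (fricative, 2) → /d/ (stop, 1) does not rise → phonotactically illegal
fe.fa — violates constraint 2: word begins with /f/ → phonotactically illegal
jze — violates constraint 5: syllable 1 onset /jz/: /j/ (glide, 5) → /z/ (fricative, 2) does not rise → phonotactically illegal
Phonotactically legal: rwo.rwa → 1.

1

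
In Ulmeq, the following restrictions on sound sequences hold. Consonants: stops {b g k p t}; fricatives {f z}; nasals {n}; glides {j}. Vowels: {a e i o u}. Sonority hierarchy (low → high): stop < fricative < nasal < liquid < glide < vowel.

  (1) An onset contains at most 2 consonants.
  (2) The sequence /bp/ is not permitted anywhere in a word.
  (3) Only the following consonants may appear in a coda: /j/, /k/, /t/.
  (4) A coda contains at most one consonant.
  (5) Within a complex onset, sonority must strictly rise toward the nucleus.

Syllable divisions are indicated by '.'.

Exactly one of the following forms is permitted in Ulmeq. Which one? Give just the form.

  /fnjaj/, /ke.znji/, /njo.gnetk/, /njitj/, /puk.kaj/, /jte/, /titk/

/fnjaj/ — violates constraint 1: syllable 1 onset /fnj/ has 3 consonants (> 2) → not permitted
/ke.znji/ — violates constraint 1: syllable 2 onset /znj/ has 3 consonants (> 2) → not permitted
/njo.gnetk/ — violates constraint 4: syllable 2 coda /tk/ has 2 consonants (> 1) → not permitted
/njitj/ — violates constraint 4: syllable 1 coda /tj/ has 2 consonants (> 1) → not permitted
/puk.kaj/ — σ1 onset /p/, coda /k/ ok; σ2 onset /k/, coda /j/ ok → permitted
/jte/ — violates constraint 5: syllable 1 onset /jt/: /j/ (glide, 5) → /t/ (stop, 1) does not rise → not permitted
/titk/ — violates constraint 4: syllable 1 coda /tk/ has 2 consonants (> 1) → not permitted

/puk.kaj/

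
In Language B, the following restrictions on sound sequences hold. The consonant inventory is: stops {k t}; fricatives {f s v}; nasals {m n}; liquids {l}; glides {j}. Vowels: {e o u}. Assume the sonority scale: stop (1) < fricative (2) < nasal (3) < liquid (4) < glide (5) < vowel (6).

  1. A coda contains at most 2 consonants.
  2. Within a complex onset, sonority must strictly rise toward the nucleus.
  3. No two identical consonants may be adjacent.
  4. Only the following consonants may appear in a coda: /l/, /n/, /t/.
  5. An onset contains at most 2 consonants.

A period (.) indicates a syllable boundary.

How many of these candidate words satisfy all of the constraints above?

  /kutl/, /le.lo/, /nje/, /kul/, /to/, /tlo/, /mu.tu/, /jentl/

/kutl/ — σ1 onset /k/, coda /tl/ (2C) ok → licit
/le.lo/ — σ1 onset /l/, coda /∅/ ok; σ2 onset /l/, coda /∅/ ok → licit
/nje/ — σ1 onset /nj/ (3→5 rises), coda /∅/ ok → licit
/kul/ — σ1 onset /k/, coda /l/ ok → licit
/to/ — σ1 onset /t/, coda /∅/ ok → licit
/tlo/ — σ1 onset /tl/ (1→4 rises), coda /∅/ ok → licit
/mu.tu/ — σ1 onset /m/, coda /∅/ ok; σ2 onset /t/, coda /∅/ ok → licit
/jentl/ — violates constraint 1: syllable 1 coda /ntl/ has 3 consonants (> 2) → illicit
Licit: /kutl/, /le.lo/, /nje/, /kul/, /to/, /tlo/, /mu.tu/ → 7.

7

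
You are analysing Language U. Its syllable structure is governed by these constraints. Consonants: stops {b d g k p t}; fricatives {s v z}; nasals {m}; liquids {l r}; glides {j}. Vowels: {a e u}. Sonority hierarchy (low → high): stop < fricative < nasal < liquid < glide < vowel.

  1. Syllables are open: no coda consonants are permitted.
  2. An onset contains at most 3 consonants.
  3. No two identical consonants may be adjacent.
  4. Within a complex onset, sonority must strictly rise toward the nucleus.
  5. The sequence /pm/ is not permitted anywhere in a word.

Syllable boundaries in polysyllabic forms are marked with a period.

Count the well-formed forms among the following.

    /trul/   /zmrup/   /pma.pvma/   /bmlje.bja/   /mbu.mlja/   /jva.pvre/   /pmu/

0

/trul/ — violates constraint 1: syllable 1 coda /l/ has 1 consonant (> 0) → ill-formed
/zmrup/ — violates constraint 1: syllable 1 coda /p/ has 1 consonant (> 0) → ill-formed
/pma.pvma/ — violates constraint 5: contains banned sequence /pm/ → ill-formed
/bmlje.bja/ — violates constraint 2: syllable 1 onset /bmlj/ has 4 consonants (> 3) → ill-formed
/mbu.mlja/ — violates constraint 4: syllable 1 onset /mb/: /m/ (nasal, 3) → /b/ (stop, 1) does not rise → ill-formed
/jva.pvre/ — violates constraint 4: syllable 1 onset /jv/: /j/ (glide, 5) → /v/ (fricative, 2) does not rise → ill-formed
/pmu/ — violates constraint 5: contains banned sequence /pm/ → ill-formed
No form is well-formed → 0.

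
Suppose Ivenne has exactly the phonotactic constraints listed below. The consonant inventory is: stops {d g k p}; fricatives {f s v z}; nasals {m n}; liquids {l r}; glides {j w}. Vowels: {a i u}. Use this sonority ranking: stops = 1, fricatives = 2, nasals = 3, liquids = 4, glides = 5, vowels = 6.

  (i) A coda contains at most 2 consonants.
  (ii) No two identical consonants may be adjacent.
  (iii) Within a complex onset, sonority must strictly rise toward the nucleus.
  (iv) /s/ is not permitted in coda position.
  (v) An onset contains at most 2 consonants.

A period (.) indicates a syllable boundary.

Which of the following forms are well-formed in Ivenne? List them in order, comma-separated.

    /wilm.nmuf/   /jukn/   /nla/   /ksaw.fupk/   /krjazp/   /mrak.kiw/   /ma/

/wilm.nmuf/ — violates constraint (iii): syllable 2 onset /nm/: /n/ (nasal, 3) → /m/ (nasal, 3) does not rise → ill-formed
/jukn/ — σ1 onset /j/, coda /kn/ (2C) ok → well-formed
/nla/ — σ1 onset /nl/ (3→4 rises), coda /∅/ ok → well-formed
/ksaw.fupk/ — σ1 onset /ks/ (1→2 rises), coda /w/ ok; σ2 onset /f/, coda /pk/ (2C) ok → well-formed
/krjazp/ — violates constraint (v): syllable 1 onset /krj/ has 3 consonants (> 2) → ill-formed
/mrak.kiw/ — violates constraint (ii): adjacent identical consonants /kk/ → ill-formed
/ma/ — σ1 onset /m/, coda /∅/ ok → well-formed

/jukn/, /nla/, /ksaw.fupk/, /ma/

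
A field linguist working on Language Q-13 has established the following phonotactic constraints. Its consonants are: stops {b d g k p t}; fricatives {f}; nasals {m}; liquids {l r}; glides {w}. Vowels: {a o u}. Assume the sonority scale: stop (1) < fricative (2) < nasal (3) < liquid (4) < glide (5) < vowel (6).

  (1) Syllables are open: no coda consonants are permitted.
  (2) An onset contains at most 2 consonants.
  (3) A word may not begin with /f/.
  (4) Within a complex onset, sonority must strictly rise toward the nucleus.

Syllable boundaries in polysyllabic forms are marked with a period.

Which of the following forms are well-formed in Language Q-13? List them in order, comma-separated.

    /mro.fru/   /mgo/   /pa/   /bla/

/mro.fru/, /pa/, /bla/

/mro.fru/ — σ1 onset /mr/ (3→4 rises), coda /∅/ ok; σ2 onset /fr/ (2→4 rises), coda /∅/ ok → well-formed
/mgo/ — violates constraint 4: syllable 1 onset /mg/: /m/ (nasal, 3) → /g/ (stop, 1) does not rise → ill-formed
/pa/ — σ1 onset /p/, coda /∅/ ok → well-formed
/bla/ — σ1 onset /bl/ (1→4 rises), coda /∅/ ok → well-formed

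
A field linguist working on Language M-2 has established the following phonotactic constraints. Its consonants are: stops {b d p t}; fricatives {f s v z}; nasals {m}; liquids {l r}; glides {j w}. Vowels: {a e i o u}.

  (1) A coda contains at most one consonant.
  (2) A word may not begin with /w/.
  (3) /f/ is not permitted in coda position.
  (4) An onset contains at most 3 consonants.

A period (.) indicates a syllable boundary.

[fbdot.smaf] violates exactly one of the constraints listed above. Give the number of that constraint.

[fbdot.smaf]: syllable 2 coda contains /f/.
This is a violation of constraint 3: "/f/ is not permitted in coda position."
The remaining constraints (1, 2, 4) are satisfied.

3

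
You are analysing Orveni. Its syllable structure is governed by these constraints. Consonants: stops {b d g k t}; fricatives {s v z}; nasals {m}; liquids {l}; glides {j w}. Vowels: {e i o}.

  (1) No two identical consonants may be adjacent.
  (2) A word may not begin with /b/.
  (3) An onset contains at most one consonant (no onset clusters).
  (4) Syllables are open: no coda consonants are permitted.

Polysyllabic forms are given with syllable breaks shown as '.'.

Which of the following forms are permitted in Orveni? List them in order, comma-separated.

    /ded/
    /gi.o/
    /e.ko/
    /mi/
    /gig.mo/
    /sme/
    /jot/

/gi.o/, /e.ko/, /mi/

/ded/ — violates constraint 4: syllable 1 coda /d/ has 1 consonant (> 0) → not permitted
/gi.o/ — σ1 onset /g/, coda /∅/ ok; σ2 onset /∅/, coda /∅/ ok → permitted
/e.ko/ — σ1 onset /∅/, coda /∅/ ok; σ2 onset /k/, coda /∅/ ok → permitted
/mi/ — σ1 onset /m/, coda /∅/ ok → permitted
/gig.mo/ — violates constraint 4: syllable 1 coda /g/ has 1 consonant (> 0) → not permitted
/sme/ — violates constraint 3: syllable 1 onset /sm/ has 2 consonants (> 1) → not permitted
/jot/ — violates constraint 4: syllable 1 coda /t/ has 1 consonant (> 0) → not permitted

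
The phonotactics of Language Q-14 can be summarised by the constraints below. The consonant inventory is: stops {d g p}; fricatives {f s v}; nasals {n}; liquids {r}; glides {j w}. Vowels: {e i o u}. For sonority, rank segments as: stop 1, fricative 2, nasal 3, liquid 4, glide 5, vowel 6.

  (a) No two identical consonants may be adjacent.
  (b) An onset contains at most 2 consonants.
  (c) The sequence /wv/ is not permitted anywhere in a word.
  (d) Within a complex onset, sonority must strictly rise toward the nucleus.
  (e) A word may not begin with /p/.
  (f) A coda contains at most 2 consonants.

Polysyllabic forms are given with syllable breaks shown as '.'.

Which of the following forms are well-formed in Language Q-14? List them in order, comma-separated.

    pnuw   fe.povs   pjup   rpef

pnuw — violates constraint (e): word begins with /p/ → ill-formed
fe.povs — σ1 onset /f/, coda /∅/ ok; σ2 onset /p/, coda /vs/ (2C) ok → well-formed
pjup — violates constraint (e): word begins with /p/ → ill-formed
rpef — violates constraint (d): syllable 1 onset /rp/: /r/ (liquid, 4) → /p/ (stop, 1) does not rise → ill-formed

fe.povs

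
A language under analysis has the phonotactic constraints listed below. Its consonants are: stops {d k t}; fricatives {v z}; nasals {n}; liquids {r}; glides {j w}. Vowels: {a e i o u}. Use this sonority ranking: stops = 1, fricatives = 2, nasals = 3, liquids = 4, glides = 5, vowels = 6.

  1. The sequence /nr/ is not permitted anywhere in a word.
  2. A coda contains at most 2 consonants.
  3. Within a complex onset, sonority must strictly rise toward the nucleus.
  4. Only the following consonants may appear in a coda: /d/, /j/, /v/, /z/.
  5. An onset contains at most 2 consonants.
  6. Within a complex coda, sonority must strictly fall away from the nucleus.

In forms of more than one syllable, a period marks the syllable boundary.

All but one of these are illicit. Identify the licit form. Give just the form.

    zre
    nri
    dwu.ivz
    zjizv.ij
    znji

zre

zre — σ1 onset /zr/ (2→4 rises), coda /∅/ ok → licit
nri — violates constraint 1: contains banned sequence /nr/ → illicit
dwu.ivz — violates constraint 6: syllable 2 coda /vz/: /v/ (fricative, 2) → /z/ (fricative, 2) does not fall → illicit
zjizv.ij — violates constraint 6: syllable 1 coda /zv/: /z/ (fricative, 2) → /v/ (fricative, 2) does not fall → illicit
znji — violates constraint 5: syllable 1 onset /znj/ has 3 consonants (> 2) → illicit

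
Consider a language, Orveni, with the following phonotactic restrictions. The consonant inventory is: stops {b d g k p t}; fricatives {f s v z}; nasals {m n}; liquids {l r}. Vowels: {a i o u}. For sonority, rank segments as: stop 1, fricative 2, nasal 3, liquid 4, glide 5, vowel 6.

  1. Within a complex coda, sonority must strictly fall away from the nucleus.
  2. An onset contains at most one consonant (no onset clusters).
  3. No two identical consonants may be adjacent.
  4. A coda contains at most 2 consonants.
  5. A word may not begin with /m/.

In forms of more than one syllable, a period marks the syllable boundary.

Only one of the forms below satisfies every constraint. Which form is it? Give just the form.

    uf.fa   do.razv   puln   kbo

puln

uf.fa — violates constraint 3: adjacent identical consonants /ff/ → ill-formed
do.razv — violates constraint 1: syllable 2 coda /zv/: /z/ (fricative, 2) → /v/ (fricative, 2) does not fall → ill-formed
puln — σ1 onset /p/, coda /ln/ (4→3 falls) ok → well-formed
kbo — violates constraint 2: syllable 1 onset /kb/ has 2 consonants (> 1) → ill-formed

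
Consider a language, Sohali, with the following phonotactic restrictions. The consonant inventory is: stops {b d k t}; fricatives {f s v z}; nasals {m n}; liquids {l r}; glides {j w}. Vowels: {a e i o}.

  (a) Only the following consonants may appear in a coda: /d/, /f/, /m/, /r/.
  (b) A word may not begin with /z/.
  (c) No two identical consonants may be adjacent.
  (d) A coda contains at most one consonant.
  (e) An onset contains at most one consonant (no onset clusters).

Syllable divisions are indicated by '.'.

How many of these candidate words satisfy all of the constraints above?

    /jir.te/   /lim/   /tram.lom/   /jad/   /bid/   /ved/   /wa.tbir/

5

/jir.te/ — σ1 onset /j/, coda /r/ ok; σ2 onset /t/, coda /∅/ ok → phonotactically legal
/lim/ — σ1 onset /l/, coda /m/ ok → phonotactically legal
/tram.lom/ — violates constraint (e): syllable 1 onset /tr/ has 2 consonants (> 1) → phonotactically illegal
/jad/ — σ1 onset /j/, coda /d/ ok → phonotactically legal
/bid/ — σ1 onset /b/, coda /d/ ok → phonotactically legal
/ved/ — σ1 onset /v/, coda /d/ ok → phonotactically legal
/wa.tbir/ — violates constraint (e): syllable 2 onset /tb/ has 2 consonants (> 1) → phonotactically illegal
Phonotactically legal: /jir.te/, /lim/, /jad/, /bid/, /ved/ → 5.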